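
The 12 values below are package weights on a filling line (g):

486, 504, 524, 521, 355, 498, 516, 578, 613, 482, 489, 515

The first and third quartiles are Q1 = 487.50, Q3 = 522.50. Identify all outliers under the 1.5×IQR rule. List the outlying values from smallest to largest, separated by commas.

355, 578, 613

IQR = Q3 − Q1 = 522.50 − 487.50 = 35.00.
Lower fence = Q1 − 1.5·IQR = 487.50 − 52.50 = 435.00.
Upper fence = Q3 + 1.5·IQR = 522.50 + 52.50 = 575.00.
355 < 435.00 → outlier.
578 > 575.00 → outlier.
613 > 575.00 → outlier.
All remaining values lie within [435.00, 575.00].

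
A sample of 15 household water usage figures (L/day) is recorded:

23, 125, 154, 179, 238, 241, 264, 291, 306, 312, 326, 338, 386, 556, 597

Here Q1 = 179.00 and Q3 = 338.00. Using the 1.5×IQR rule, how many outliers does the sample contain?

1

IQR = 159.00; fences at 179.00 − 238.50 = -59.50 and 338.00 + 238.50 = 576.50.
Outside the cutoffs: 597.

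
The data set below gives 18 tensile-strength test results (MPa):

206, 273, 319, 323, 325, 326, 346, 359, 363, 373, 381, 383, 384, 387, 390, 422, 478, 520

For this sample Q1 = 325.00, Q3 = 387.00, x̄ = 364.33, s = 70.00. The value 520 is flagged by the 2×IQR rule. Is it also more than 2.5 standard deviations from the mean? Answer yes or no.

no

z = (520 − 364.33) / 70.00 = 2.22.
|z| = 2.22 ≤ 2.5.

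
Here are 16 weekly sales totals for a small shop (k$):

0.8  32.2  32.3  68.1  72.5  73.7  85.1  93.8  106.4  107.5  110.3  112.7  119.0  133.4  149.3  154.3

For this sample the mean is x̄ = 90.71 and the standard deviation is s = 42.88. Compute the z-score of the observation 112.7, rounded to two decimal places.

z = (112.7 − 90.71) / 42.88 = 0.51.

0.51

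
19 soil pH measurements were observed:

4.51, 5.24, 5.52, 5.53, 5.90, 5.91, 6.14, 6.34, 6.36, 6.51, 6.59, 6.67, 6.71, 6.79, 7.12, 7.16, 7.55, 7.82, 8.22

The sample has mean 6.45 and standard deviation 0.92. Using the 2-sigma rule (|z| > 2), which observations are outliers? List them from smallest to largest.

Cutoffs at x̄ ± 2s: 6.45 ± 2·0.92 = [4.61, 8.29].
4.51: z = -2.11, |z| > 2 → outlier.
Every other value lies within [4.61, 8.29].

4.51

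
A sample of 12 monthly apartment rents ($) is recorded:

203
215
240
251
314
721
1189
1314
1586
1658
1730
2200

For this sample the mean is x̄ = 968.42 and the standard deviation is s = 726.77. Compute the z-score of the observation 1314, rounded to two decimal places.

z = (1314 − 968.42) / 726.77 = 0.48.

0.48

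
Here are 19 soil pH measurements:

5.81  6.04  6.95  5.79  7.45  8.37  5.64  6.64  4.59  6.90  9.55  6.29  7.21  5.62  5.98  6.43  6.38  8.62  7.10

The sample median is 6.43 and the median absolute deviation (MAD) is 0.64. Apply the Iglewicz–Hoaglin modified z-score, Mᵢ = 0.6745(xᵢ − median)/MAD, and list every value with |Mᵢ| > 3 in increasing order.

9.55

|Mᵢ| > 3 ⇔ |xᵢ − 6.43| > 3·0.64/0.6745 = 2.85.
So outliers lie outside [3.58, 9.28].
9.55: M = 3.29 → outlier.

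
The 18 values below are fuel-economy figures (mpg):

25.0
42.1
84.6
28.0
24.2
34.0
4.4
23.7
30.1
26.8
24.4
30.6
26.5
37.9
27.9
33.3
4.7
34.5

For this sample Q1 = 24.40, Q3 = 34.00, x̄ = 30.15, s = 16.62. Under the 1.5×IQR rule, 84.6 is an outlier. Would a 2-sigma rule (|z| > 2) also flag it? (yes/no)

yes

z = (84.6 − 30.15) / 16.62 = 3.28.
|z| = 3.28 > 2.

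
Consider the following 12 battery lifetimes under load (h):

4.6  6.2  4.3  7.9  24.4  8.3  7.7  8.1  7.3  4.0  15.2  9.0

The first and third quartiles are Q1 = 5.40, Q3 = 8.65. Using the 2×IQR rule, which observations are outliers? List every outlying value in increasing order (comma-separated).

IQR = Q3 − Q1 = 8.65 − 5.40 = 3.25.
Lower fence = Q1 − 2·IQR = 5.40 − 6.50 = -1.10.
Upper fence = Q3 + 2·IQR = 8.65 + 6.50 = 15.15.
15.2 > 15.15 → outlier.
24.4 > 15.15 → outlier.
All remaining values lie within [-1.10, 15.15].

15.2, 24.4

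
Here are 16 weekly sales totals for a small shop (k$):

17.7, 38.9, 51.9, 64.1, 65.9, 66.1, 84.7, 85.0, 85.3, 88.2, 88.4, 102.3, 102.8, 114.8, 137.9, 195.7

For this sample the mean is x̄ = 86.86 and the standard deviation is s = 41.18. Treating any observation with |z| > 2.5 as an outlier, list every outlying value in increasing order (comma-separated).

195.7

Cutoffs at x̄ ± 2.5s: 86.86 ± 2.5·41.18 = [-16.09, 189.81].
195.7: z = 2.64, |z| > 2.5 → outlier.
Every other value lies within [-16.09, 189.81].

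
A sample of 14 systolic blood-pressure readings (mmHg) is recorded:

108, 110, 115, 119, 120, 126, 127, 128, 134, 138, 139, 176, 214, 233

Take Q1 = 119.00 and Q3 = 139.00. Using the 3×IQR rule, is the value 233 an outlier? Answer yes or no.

yes

IQR = Q3 − Q1 = 139.00 − 119.00 = 20.00.
Lower fence = Q1 − 3·IQR = 119.00 − 60.00 = 59.00.
Upper fence = Q3 + 3·IQR = 139.00 + 60.00 = 199.00.
233 lies above the upper fence.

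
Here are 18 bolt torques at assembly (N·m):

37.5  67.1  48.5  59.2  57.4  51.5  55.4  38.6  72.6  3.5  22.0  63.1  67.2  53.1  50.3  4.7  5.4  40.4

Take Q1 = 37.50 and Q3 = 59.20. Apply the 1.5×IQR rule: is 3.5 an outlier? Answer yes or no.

IQR = Q3 − Q1 = 59.20 − 37.50 = 21.70.
Lower fence = Q1 − 1.5·IQR = 37.50 − 32.55 = 4.95.
Upper fence = Q3 + 1.5·IQR = 59.20 + 32.55 = 91.75.
3.5 lies below the lower fence.

yes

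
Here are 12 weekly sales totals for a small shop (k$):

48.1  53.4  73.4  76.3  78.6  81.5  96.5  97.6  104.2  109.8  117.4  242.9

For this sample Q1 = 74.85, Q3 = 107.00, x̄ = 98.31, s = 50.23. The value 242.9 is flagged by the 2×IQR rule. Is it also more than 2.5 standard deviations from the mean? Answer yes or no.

z = (242.9 − 98.31) / 50.23 = 2.88.
|z| = 2.88 > 2.5.

yes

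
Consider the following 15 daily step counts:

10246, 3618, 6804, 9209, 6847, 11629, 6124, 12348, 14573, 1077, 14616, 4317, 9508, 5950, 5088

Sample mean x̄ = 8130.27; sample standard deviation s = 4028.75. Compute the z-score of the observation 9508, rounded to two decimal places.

z = (9508 − 8130.27) / 4028.75 = 0.34.

0.34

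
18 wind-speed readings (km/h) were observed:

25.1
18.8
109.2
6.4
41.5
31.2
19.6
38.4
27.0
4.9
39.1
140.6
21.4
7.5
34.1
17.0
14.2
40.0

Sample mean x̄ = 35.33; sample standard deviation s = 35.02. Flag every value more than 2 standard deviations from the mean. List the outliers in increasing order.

Cutoffs at x̄ ± 2s: 35.33 ± 2·35.02 = [-34.71, 105.37].
109.2: z = 2.11, |z| > 2 → outlier.
140.6: z = 3.01, |z| > 2 → outlier.
Every other value lies within [-34.71, 105.37].

109.2, 140.6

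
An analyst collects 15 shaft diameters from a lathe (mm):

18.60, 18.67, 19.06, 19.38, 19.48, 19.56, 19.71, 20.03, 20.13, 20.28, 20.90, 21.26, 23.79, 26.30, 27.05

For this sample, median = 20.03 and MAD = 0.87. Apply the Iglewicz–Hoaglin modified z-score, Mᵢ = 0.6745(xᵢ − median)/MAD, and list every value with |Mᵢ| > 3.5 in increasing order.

|Mᵢ| > 3.5 ⇔ |xᵢ − 20.03| > 3.5·0.87/0.6745 = 4.51.
So outliers lie outside [15.52, 24.54].
26.30: M = 4.86 → outlier.
27.05: M = 5.44 → outlier.

26.30, 27.05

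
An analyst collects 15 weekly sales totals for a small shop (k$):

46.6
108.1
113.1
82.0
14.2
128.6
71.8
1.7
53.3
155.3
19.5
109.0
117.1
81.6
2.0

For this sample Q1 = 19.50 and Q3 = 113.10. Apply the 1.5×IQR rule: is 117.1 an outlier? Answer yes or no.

IQR = Q3 − Q1 = 113.10 − 19.50 = 93.60.
Lower fence = Q1 − 1.5·IQR = 19.50 − 140.40 = -120.90.
Upper fence = Q3 + 1.5·IQR = 113.10 + 140.40 = 253.50.
117.1 lies within [-120.90, 253.50].

no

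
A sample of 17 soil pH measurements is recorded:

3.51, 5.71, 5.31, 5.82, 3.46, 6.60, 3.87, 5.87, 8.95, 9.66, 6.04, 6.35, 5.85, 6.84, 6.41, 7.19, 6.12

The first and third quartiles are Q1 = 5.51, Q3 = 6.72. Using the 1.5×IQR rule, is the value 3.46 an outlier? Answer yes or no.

yes

IQR = Q3 − Q1 = 6.72 − 5.51 = 1.21.
Lower fence = Q1 − 1.5·IQR = 5.51 − 1.815 = 3.695.
Upper fence = Q3 + 1.5·IQR = 6.72 + 1.815 = 8.535.
3.46 lies below the lower fence.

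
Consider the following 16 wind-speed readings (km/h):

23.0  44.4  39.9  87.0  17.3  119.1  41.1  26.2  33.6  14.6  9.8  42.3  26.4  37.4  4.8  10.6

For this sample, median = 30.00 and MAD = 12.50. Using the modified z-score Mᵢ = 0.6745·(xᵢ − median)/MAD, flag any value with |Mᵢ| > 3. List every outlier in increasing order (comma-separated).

|Mᵢ| > 3 ⇔ |xᵢ − 30.00| > 3·12.50/0.6745 = 55.60.
So outliers lie outside [-25.60, 85.60].
87.0: M = 3.08 → outlier.
119.1: M = 4.81 → outlier.

87.0, 119.1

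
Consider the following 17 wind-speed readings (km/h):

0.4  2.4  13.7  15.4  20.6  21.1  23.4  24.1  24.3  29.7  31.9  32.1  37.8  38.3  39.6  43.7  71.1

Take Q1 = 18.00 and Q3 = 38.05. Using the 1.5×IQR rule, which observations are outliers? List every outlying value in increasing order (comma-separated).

71.1

IQR = Q3 − Q1 = 38.05 − 18.00 = 20.05.
Lower fence = Q1 − 1.5·IQR = 18.00 − 30.075 = -12.075.
Upper fence = Q3 + 1.5·IQR = 38.05 + 30.075 = 68.125.
71.1 > 68.125 → outlier.
All remaining values lie within [-12.075, 68.125].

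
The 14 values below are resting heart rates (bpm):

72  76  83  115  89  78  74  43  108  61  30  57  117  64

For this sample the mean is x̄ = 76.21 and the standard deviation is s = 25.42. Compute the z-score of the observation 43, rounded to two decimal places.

z = (43 − 76.21) / 25.42 = -1.31.

-1.31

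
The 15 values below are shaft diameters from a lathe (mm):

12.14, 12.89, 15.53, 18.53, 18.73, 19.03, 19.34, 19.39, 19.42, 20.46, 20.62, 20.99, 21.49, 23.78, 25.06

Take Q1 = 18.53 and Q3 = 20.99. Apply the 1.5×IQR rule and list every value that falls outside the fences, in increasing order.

12.14, 12.89, 25.06

IQR = Q3 − Q1 = 20.99 − 18.53 = 2.46.
Lower fence = Q1 − 1.5·IQR = 18.53 − 3.69 = 14.84.
Upper fence = Q3 + 1.5·IQR = 20.99 + 3.69 = 24.68.
12.14 < 14.84 → outlier.
12.89 < 14.84 → outlier.
25.06 > 24.68 → outlier.
All remaining values lie within [14.84, 24.68].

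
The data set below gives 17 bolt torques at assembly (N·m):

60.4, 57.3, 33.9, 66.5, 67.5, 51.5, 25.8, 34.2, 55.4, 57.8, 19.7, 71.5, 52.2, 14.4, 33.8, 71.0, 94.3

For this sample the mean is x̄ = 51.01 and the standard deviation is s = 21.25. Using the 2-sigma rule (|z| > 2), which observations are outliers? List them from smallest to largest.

94.3

Cutoffs at x̄ ± 2s: 51.01 ± 2·21.25 = [8.51, 93.51].
94.3: z = 2.04, |z| > 2 → outlier.
Every other value lies within [8.51, 93.51].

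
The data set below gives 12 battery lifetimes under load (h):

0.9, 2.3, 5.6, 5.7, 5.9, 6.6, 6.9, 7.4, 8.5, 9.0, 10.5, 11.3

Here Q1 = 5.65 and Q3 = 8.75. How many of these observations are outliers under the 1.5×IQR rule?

IQR = 3.10; fences at 5.65 − 4.65 = 1.00 and 8.75 + 4.65 = 13.40.
Outside the cutoffs: 0.9.

1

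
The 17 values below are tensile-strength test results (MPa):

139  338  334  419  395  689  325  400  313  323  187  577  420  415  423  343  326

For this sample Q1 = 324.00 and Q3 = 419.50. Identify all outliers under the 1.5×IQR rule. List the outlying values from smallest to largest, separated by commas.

139, 577, 689

IQR = Q3 − Q1 = 419.50 − 324.00 = 95.50.
Lower fence = Q1 − 1.5·IQR = 324.00 − 143.25 = 180.75.
Upper fence = Q3 + 1.5·IQR = 419.50 + 143.25 = 562.75.
139 < 180.75 → outlier.
577 > 562.75 → outlier.
689 > 562.75 → outlier.
All remaining values lie within [180.75, 562.75].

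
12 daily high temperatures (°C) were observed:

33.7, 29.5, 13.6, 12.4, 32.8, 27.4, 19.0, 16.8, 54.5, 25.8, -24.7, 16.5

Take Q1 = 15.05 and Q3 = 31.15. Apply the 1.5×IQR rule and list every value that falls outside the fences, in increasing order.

-24.7

IQR = Q3 − Q1 = 31.15 − 15.05 = 16.10.
Lower fence = Q1 − 1.5·IQR = 15.05 − 24.15 = -9.10.
Upper fence = Q3 + 1.5·IQR = 31.15 + 24.15 = 55.30.
-24.7 < -9.10 → outlier.
All remaining values lie within [-9.10, 55.30].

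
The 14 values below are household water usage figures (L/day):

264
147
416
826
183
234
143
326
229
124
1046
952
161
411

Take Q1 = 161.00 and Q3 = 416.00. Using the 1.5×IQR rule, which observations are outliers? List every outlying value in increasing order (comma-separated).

826, 952, 1046

IQR = Q3 − Q1 = 416.00 − 161.00 = 255.00.
Lower fence = Q1 − 1.5·IQR = 161.00 − 382.50 = -221.50.
Upper fence = Q3 + 1.5·IQR = 416.00 + 382.50 = 798.50.
826 > 798.50 → outlier.
952 > 798.50 → outlier.
1046 > 798.50 → outlier.
All remaining values lie within [-221.50, 798.50].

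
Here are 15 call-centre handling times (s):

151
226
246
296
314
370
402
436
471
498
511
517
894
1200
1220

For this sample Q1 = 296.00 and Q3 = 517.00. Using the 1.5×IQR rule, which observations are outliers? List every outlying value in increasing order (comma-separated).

IQR = Q3 − Q1 = 517.00 − 296.00 = 221.00.
Lower fence = Q1 − 1.5·IQR = 296.00 − 331.50 = -35.50.
Upper fence = Q3 + 1.5·IQR = 517.00 + 331.50 = 848.50.
894 > 848.50 → outlier.
1200 > 848.50 → outlier.
1220 > 848.50 → outlier.
All remaining values lie within [-35.50, 848.50].

894, 1200, 1220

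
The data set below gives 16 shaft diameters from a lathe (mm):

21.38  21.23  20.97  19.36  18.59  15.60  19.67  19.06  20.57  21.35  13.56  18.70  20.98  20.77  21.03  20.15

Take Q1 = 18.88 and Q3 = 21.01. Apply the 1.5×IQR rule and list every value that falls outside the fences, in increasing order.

13.56, 15.60

IQR = Q3 − Q1 = 21.01 − 18.88 = 2.13.
Lower fence = Q1 − 1.5·IQR = 18.88 − 3.195 = 15.685.
Upper fence = Q3 + 1.5·IQR = 21.01 + 3.195 = 24.205.
13.56 < 15.685 → outlier.
15.60 < 15.685 → outlier.
All remaining values lie within [15.685, 24.205].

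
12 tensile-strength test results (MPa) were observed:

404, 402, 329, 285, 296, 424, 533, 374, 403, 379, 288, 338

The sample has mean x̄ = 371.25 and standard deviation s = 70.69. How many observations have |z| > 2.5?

Cutoffs: x̄ ± 2.5s = [194.525, 547.975].
Every value lies within the cutoffs.

0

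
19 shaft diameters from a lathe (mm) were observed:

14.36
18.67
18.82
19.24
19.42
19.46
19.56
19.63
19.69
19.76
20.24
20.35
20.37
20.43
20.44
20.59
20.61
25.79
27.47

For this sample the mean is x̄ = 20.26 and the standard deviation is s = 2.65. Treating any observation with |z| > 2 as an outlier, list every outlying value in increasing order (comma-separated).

14.36, 25.79, 27.47

Cutoffs at x̄ ± 2s: 20.26 ± 2·2.65 = [14.96, 25.56].
14.36: z = -2.23, |z| > 2 → outlier.
25.79: z = 2.09, |z| > 2 → outlier.
27.47: z = 2.72, |z| > 2 → outlier.
Every other value lies within [14.96, 25.56].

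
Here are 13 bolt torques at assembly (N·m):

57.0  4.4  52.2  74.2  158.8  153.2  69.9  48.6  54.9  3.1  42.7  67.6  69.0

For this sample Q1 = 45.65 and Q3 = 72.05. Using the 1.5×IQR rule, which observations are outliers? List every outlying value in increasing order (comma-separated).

3.1, 4.4, 153.2, 158.8

IQR = Q3 − Q1 = 72.05 − 45.65 = 26.40.
Lower fence = Q1 − 1.5·IQR = 45.65 − 39.60 = 6.05.
Upper fence = Q3 + 1.5·IQR = 72.05 + 39.60 = 111.65.
3.1 < 6.05 → outlier.
4.4 < 6.05 → outlier.
153.2 > 111.65 → outlier.
158.8 > 111.65 → outlier.
All remaining values lie within [6.05, 111.65].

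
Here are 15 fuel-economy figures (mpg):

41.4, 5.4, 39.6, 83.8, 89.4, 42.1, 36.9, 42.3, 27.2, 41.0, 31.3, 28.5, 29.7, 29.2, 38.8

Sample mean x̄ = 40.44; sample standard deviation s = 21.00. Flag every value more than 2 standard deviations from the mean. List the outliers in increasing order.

Cutoffs at x̄ ± 2s: 40.44 ± 2·21.00 = [-1.56, 82.44].
83.8: z = 2.06, |z| > 2 → outlier.
89.4: z = 2.33, |z| > 2 → outlier.
Every other value lies within [-1.56, 82.44].

83.8, 89.4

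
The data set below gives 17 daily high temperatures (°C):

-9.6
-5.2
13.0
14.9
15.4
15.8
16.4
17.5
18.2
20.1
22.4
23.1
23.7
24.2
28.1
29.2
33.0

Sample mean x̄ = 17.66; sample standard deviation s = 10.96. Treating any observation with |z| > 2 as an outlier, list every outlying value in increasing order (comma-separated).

Cutoffs at x̄ ± 2s: 17.66 ± 2·10.96 = [-4.26, 39.58].
-9.6: z = -2.49, |z| > 2 → outlier.
-5.2: z = -2.09, |z| > 2 → outlier.
Every other value lies within [-4.26, 39.58].

-9.6, -5.2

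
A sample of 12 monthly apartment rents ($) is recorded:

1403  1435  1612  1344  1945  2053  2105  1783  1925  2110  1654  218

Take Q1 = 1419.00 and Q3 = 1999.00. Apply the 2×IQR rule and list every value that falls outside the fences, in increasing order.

IQR = Q3 − Q1 = 1999.00 − 1419.00 = 580.00.
Lower fence = Q1 − 2·IQR = 1419.00 − 1160.00 = 259.00.
Upper fence = Q3 + 2·IQR = 1999.00 + 1160.00 = 3159.00.
218 < 259.00 → outlier.
All remaining values lie within [259.00, 3159.00].

218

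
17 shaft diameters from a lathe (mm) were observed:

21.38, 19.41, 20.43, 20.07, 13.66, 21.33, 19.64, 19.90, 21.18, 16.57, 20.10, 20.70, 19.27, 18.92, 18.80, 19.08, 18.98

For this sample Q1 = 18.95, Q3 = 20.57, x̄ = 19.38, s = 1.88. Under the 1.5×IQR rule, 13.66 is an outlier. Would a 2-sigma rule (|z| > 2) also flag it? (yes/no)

yes

z = (13.66 − 19.38) / 1.88 = -3.04.
|z| = 3.04 > 2.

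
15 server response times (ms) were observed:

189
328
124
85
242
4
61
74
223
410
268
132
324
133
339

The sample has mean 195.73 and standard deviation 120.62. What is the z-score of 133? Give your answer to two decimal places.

z = (133 − 195.73) / 120.62 = -0.52.

-0.52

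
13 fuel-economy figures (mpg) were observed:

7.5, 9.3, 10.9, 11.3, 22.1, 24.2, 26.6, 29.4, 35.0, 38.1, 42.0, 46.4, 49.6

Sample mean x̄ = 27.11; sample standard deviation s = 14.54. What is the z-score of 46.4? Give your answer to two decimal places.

1.33

z = (46.4 − 27.11) / 14.54 = 1.33.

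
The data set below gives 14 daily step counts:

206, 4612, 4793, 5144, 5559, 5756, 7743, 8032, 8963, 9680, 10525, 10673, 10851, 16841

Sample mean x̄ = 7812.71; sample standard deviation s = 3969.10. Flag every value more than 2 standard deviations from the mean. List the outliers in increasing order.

16841

Cutoffs at x̄ ± 2s: 7812.71 ± 2·3969.10 = [-125.49, 15750.91].
16841: z = 2.27, |z| > 2 → outlier.
Every other value lies within [-125.49, 15750.91].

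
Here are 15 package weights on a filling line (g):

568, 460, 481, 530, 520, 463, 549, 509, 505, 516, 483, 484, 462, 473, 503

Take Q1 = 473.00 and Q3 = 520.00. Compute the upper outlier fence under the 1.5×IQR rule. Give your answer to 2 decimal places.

IQR = Q3 − Q1 = 520.00 − 473.00 = 47.00.
Lower fence = Q1 − 1.5·IQR = 473.00 − 70.50 = 402.50.
Upper fence = Q3 + 1.5·IQR = 520.00 + 70.50 = 590.50.

590.50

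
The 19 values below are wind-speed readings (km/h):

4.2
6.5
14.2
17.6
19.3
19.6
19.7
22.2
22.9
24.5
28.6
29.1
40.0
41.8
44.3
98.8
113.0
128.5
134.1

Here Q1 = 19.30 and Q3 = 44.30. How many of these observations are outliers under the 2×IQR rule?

IQR = 25.00; fences at 19.30 − 50.00 = -30.70 and 44.30 + 50.00 = 94.30.
Outside the cutoffs: 98.8, 113.0, 128.5, 134.1.

4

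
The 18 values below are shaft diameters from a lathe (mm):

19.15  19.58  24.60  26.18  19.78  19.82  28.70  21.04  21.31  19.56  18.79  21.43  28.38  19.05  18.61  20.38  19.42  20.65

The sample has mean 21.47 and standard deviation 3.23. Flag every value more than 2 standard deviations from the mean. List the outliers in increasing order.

Cutoffs at x̄ ± 2s: 21.47 ± 2·3.23 = [15.01, 27.93].
28.38: z = 2.14, |z| > 2 → outlier.
28.70: z = 2.24, |z| > 2 → outlier.
Every other value lies within [15.01, 27.93].

28.38, 28.70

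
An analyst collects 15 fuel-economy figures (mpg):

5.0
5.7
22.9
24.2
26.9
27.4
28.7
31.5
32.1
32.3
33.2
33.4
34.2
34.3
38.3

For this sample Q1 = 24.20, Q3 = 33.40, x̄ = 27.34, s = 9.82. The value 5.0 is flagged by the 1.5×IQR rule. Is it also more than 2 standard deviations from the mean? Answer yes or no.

yes

z = (5.0 − 27.34) / 9.82 = -2.27.
|z| = 2.27 > 2.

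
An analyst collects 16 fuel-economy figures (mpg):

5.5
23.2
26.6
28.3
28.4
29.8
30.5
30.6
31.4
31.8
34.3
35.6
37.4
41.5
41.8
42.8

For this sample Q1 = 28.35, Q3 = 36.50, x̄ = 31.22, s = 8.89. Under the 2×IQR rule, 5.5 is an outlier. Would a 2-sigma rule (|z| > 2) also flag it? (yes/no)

z = (5.5 − 31.22) / 8.89 = -2.89.
|z| = 2.89 > 2.

yes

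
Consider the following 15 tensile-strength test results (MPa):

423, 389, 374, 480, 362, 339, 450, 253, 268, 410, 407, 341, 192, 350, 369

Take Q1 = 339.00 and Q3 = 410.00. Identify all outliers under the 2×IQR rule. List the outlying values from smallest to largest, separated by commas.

192

IQR = Q3 − Q1 = 410.00 − 339.00 = 71.00.
Lower fence = Q1 − 2·IQR = 339.00 − 142.00 = 197.00.
Upper fence = Q3 + 2·IQR = 410.00 + 142.00 = 552.00.
192 < 197.00 → outlier.
All remaining values lie within [197.00, 552.00].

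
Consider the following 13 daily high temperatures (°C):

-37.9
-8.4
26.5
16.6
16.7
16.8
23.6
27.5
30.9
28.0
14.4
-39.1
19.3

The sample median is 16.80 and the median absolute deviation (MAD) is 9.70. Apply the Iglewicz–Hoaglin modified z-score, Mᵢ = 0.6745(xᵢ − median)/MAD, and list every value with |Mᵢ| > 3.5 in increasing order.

|Mᵢ| > 3.5 ⇔ |xᵢ − 16.80| > 3.5·9.70/0.6745 = 50.33.
So outliers lie outside [-33.53, 67.13].
-39.1: M = -3.89 → outlier.
-37.9: M = -3.80 → outlier.

-39.1, -37.9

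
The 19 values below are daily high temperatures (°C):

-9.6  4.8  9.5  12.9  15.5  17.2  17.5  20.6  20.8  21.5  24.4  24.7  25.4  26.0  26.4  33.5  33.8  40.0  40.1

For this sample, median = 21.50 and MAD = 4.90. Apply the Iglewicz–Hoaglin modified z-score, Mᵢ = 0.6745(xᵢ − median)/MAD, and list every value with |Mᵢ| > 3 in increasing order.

|Mᵢ| > 3 ⇔ |xᵢ − 21.50| > 3·4.90/0.6745 = 21.79.
So outliers lie outside [-0.29, 43.29].
-9.6: M = -4.28 → outlier.

-9.6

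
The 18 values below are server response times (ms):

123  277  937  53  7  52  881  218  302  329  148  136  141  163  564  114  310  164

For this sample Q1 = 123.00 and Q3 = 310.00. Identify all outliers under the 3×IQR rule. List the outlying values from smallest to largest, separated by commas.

IQR = Q3 − Q1 = 310.00 − 123.00 = 187.00.
Lower fence = Q1 − 3·IQR = 123.00 − 561.00 = -438.00.
Upper fence = Q3 + 3·IQR = 310.00 + 561.00 = 871.00.
881 > 871.00 → outlier.
937 > 871.00 → outlier.
All remaining values lie within [-438.00, 871.00].

881, 937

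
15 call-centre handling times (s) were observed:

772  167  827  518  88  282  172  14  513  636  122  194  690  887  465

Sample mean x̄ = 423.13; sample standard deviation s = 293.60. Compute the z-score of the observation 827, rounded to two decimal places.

z = (827 − 423.13) / 293.60 = 1.38.

1.38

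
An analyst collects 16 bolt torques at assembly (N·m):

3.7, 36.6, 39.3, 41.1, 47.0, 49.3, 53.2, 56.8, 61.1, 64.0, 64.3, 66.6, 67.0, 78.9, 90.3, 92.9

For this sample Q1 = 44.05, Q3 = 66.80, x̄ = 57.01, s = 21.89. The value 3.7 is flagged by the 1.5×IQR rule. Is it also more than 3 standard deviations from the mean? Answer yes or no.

z = (3.7 − 57.01) / 21.89 = -2.44.
|z| = 2.44 ≤ 3.

no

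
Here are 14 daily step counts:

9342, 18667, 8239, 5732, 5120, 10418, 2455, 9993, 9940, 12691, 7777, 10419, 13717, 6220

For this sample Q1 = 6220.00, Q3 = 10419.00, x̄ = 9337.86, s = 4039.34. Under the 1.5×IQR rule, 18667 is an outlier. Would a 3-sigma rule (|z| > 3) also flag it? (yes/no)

z = (18667 − 9337.86) / 4039.34 = 2.31.
|z| = 2.31 ≤ 3.

no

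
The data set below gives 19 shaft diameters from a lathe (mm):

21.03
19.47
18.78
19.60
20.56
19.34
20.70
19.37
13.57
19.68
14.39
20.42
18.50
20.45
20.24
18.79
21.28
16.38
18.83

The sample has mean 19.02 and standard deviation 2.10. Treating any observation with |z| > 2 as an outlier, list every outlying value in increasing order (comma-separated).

13.57, 14.39

Cutoffs at x̄ ± 2s: 19.02 ± 2·2.10 = [14.82, 23.22].
13.57: z = -2.60, |z| > 2 → outlier.
14.39: z = -2.20, |z| > 2 → outlier.
Every other value lies within [14.82, 23.22].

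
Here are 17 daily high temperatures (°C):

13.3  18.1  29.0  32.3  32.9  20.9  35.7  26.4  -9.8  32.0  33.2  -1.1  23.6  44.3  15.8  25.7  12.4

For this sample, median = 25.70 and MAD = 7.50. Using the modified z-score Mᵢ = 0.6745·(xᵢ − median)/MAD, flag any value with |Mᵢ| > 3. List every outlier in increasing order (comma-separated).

-9.8

|Mᵢ| > 3 ⇔ |xᵢ − 25.70| > 3·7.50/0.6745 = 33.36.
So outliers lie outside [-7.66, 59.06].
-9.8: M = -3.19 → outlier.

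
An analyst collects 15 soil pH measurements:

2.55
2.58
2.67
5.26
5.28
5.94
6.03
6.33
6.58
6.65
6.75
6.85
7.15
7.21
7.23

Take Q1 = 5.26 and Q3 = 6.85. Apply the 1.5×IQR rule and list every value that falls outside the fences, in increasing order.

2.55, 2.58, 2.67

IQR = Q3 − Q1 = 6.85 − 5.26 = 1.59.
Lower fence = Q1 − 1.5·IQR = 5.26 − 2.385 = 2.875.
Upper fence = Q3 + 1.5·IQR = 6.85 + 2.385 = 9.235.
2.55 < 2.875 → outlier.
2.58 < 2.875 → outlier.
2.67 < 2.875 → outlier.
All remaining values lie within [2.875, 9.235].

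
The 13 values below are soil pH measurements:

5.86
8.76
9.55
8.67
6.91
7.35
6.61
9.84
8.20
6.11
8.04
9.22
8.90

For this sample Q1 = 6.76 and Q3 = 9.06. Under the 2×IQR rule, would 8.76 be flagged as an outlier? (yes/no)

IQR = Q3 − Q1 = 9.06 − 6.76 = 2.30.
Lower fence = Q1 − 2·IQR = 6.76 − 4.60 = 2.16.
Upper fence = Q3 + 2·IQR = 9.06 + 4.60 = 13.66.
8.76 lies within [2.16, 13.66].

no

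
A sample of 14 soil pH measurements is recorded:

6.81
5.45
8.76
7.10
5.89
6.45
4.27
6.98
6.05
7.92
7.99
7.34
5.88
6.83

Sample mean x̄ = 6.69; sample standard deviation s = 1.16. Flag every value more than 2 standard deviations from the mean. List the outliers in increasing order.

4.27

Cutoffs at x̄ ± 2s: 6.69 ± 2·1.16 = [4.37, 9.01].
4.27: z = -2.09, |z| > 2 → outlier.
Every other value lies within [4.37, 9.01].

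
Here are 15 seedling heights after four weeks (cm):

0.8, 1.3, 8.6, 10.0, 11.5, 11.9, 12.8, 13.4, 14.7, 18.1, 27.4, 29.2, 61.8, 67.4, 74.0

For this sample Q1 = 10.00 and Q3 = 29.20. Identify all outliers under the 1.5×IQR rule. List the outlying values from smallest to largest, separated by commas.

IQR = Q3 − Q1 = 29.20 − 10.00 = 19.20.
Lower fence = Q1 − 1.5·IQR = 10.00 − 28.80 = -18.80.
Upper fence = Q3 + 1.5·IQR = 29.20 + 28.80 = 58.00.
61.8 > 58.00 → outlier.
67.4 > 58.00 → outlier.
74.0 > 58.00 → outlier.
All remaining values lie within [-18.80, 58.00].

61.8, 67.4, 74.0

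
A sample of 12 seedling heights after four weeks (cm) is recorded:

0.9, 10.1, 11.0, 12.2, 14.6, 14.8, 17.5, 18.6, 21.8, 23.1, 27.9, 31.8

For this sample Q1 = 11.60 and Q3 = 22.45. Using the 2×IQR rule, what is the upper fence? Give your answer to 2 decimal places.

44.15

IQR = Q3 − Q1 = 22.45 − 11.60 = 10.85.
Lower fence = Q1 − 2·IQR = 11.60 − 21.70 = -10.10.
Upper fence = Q3 + 2·IQR = 22.45 + 21.70 = 44.15.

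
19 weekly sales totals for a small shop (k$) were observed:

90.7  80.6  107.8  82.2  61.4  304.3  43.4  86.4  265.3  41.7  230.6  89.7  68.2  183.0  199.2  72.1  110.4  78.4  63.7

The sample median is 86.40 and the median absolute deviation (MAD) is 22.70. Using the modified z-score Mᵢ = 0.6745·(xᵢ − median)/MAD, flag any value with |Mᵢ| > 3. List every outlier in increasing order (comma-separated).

199.2, 230.6, 265.3, 304.3

|Mᵢ| > 3 ⇔ |xᵢ − 86.40| > 3·22.70/0.6745 = 100.96.
So outliers lie outside [-14.56, 187.36].
199.2: M = 3.35 → outlier.
230.6: M = 4.28 → outlier.
265.3: M = 5.32 → outlier.
304.3: M = 6.47 → outlier.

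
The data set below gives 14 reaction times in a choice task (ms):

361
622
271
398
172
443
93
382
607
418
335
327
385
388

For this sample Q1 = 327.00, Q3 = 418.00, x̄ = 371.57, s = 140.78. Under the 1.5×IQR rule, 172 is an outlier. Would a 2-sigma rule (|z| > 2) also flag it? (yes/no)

no

z = (172 − 371.57) / 140.78 = -1.42.
|z| = 1.42 ≤ 2.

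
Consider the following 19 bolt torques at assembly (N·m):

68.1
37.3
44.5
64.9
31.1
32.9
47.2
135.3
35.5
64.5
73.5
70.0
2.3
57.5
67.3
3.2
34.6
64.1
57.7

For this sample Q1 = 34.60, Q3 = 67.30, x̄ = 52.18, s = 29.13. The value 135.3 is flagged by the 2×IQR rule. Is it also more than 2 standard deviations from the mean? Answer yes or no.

z = (135.3 − 52.18) / 29.13 = 2.85.
|z| = 2.85 > 2.

yes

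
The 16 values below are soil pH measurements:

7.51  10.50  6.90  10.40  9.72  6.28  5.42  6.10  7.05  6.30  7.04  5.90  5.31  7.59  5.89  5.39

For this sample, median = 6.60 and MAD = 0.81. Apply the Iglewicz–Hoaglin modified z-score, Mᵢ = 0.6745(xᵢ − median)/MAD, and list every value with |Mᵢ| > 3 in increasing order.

|Mᵢ| > 3 ⇔ |xᵢ − 6.60| > 3·0.81/0.6745 = 3.60.
So outliers lie outside [3.00, 10.20].
10.40: M = 3.16 → outlier.
10.50: M = 3.25 → outlier.

10.40, 10.50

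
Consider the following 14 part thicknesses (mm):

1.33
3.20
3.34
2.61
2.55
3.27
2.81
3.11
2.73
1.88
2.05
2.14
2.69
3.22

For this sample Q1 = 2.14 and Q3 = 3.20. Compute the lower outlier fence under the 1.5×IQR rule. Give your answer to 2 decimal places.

0.55

IQR = Q3 − Q1 = 3.20 − 2.14 = 1.06.
Lower fence = Q1 − 1.5·IQR = 2.14 − 1.59 = 0.55.
Upper fence = Q3 + 1.5·IQR = 3.20 + 1.59 = 4.79.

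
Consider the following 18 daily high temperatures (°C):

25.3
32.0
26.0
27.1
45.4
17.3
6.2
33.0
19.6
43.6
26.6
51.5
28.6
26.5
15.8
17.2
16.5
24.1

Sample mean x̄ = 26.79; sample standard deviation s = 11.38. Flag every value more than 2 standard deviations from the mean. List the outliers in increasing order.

51.5

Cutoffs at x̄ ± 2s: 26.79 ± 2·11.38 = [4.03, 49.55].
51.5: z = 2.17, |z| > 2 → outlier.
Every other value lies within [4.03, 49.55].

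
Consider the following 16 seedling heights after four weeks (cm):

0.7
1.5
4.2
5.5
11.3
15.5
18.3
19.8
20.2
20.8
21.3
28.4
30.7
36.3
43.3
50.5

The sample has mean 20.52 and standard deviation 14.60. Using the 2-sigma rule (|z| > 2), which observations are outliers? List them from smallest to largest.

50.5

Cutoffs at x̄ ± 2s: 20.52 ± 2·14.60 = [-8.68, 49.72].
50.5: z = 2.05, |z| > 2 → outlier.
Every other value lies within [-8.68, 49.72].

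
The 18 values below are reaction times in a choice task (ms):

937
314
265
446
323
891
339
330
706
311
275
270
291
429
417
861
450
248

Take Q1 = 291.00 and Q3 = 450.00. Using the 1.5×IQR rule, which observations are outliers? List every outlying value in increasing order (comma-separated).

IQR = Q3 − Q1 = 450.00 − 291.00 = 159.00.
Lower fence = Q1 − 1.5·IQR = 291.00 − 238.50 = 52.50.
Upper fence = Q3 + 1.5·IQR = 450.00 + 238.50 = 688.50.
706 > 688.50 → outlier.
861 > 688.50 → outlier.
891 > 688.50 → outlier.
937 > 688.50 → outlier.
All remaining values lie within [52.50, 688.50].

706, 861, 891, 937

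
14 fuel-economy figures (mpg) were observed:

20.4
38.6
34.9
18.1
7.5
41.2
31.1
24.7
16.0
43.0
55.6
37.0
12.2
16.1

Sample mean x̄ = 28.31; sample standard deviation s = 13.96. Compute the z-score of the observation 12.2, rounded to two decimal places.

-1.15

z = (12.2 − 28.31) / 13.96 = -1.15.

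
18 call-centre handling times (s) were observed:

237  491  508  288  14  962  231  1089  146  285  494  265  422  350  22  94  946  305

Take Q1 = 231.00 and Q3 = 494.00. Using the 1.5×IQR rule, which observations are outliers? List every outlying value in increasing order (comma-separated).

IQR = Q3 − Q1 = 494.00 − 231.00 = 263.00.
Lower fence = Q1 − 1.5·IQR = 231.00 − 394.50 = -163.50.
Upper fence = Q3 + 1.5·IQR = 494.00 + 394.50 = 888.50.
946 > 888.50 → outlier.
962 > 888.50 → outlier.
1089 > 888.50 → outlier.
All remaining values lie within [-163.50, 888.50].

946, 962, 1089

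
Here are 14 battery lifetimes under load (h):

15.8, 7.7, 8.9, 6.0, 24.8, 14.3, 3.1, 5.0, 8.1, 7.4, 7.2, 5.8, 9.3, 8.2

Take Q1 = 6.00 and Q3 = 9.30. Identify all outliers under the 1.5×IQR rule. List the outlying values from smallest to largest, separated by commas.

14.3, 15.8, 24.8

IQR = Q3 − Q1 = 9.30 − 6.00 = 3.30.
Lower fence = Q1 − 1.5·IQR = 6.00 − 4.95 = 1.05.
Upper fence = Q3 + 1.5·IQR = 9.30 + 4.95 = 14.25.
14.3 > 14.25 → outlier.
15.8 > 14.25 → outlier.
24.8 > 14.25 → outlier.
All remaining values lie within [1.05, 14.25].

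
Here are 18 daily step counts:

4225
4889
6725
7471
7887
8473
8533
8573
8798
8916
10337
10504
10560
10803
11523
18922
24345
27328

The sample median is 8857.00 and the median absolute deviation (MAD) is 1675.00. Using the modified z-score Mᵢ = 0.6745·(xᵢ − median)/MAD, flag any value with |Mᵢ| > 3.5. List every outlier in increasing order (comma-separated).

18922, 24345, 27328

|Mᵢ| > 3.5 ⇔ |xᵢ − 8857.00| > 3.5·1675.00/0.6745 = 8691.62.
So outliers lie outside [165.38, 17548.62].
18922: M = 4.05 → outlier.
24345: M = 6.24 → outlier.
27328: M = 7.44 → outlier.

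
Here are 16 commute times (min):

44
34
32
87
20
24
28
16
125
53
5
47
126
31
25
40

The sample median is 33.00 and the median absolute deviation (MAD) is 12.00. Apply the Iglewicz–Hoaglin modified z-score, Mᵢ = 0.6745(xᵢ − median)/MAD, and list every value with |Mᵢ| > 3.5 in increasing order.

125, 126

|Mᵢ| > 3.5 ⇔ |xᵢ − 33.00| > 3.5·12.00/0.6745 = 62.27.
So outliers lie outside [-29.27, 95.27].
125: M = 5.17 → outlier.
126: M = 5.23 → outlier.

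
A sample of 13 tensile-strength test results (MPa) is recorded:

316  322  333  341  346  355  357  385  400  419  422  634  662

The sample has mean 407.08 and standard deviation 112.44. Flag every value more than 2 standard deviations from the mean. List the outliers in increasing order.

Cutoffs at x̄ ± 2s: 407.08 ± 2·112.44 = [182.20, 631.96].
634: z = 2.02, |z| > 2 → outlier.
662: z = 2.27, |z| > 2 → outlier.
Every other value lies within [182.20, 631.96].

634, 662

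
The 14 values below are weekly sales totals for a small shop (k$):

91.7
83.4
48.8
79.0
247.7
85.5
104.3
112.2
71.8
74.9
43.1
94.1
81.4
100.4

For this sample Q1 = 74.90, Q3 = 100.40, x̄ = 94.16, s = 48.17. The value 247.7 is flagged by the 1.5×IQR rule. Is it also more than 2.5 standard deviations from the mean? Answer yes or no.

z = (247.7 − 94.16) / 48.17 = 3.19.
|z| = 3.19 > 2.5.

yes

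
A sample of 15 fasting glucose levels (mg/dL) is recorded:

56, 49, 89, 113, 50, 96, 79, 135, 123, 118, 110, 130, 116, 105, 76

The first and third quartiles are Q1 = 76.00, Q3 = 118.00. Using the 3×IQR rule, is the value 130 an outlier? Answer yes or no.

IQR = Q3 − Q1 = 118.00 − 76.00 = 42.00.
Lower fence = Q1 − 3·IQR = 76.00 − 126.00 = -50.00.
Upper fence = Q3 + 3·IQR = 118.00 + 126.00 = 244.00.
130 lies within [-50.00, 244.00].

no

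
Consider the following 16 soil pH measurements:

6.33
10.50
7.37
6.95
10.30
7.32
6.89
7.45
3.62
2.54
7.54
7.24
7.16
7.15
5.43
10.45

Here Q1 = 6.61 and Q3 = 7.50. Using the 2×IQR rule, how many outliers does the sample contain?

IQR = 0.89; fences at 6.61 − 1.78 = 4.83 and 7.50 + 1.78 = 9.28.
Outside the cutoffs: 2.54, 3.62, 10.30, 10.45, 10.50.

5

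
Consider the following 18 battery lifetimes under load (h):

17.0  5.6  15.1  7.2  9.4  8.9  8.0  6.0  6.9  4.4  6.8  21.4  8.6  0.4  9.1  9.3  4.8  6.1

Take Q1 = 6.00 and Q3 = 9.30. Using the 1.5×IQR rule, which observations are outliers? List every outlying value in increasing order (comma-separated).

0.4, 15.1, 17.0, 21.4

IQR = Q3 − Q1 = 9.30 − 6.00 = 3.30.
Lower fence = Q1 − 1.5·IQR = 6.00 − 4.95 = 1.05.
Upper fence = Q3 + 1.5·IQR = 9.30 + 4.95 = 14.25.
0.4 < 1.05 → outlier.
15.1 > 14.25 → outlier.
17.0 > 14.25 → outlier.
21.4 > 14.25 → outlier.
All remaining values lie within [1.05, 14.25].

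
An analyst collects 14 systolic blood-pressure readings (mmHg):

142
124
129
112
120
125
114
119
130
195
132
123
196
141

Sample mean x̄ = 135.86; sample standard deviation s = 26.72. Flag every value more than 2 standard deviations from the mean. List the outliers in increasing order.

195, 196

Cutoffs at x̄ ± 2s: 135.86 ± 2·26.72 = [82.42, 189.30].
195: z = 2.21, |z| > 2 → outlier.
196: z = 2.25, |z| > 2 → outlier.
Every other value lies within [82.42, 189.30].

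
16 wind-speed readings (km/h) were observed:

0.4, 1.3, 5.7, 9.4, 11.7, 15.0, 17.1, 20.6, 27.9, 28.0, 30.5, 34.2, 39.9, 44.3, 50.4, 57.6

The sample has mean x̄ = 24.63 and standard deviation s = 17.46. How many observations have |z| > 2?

Cutoffs: x̄ ± 2s = [-10.29, 59.55].
Every value lies within the cutoffs.

0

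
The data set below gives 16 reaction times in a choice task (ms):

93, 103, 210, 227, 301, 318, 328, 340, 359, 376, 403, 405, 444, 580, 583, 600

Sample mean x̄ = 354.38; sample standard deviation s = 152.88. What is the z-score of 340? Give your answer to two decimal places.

-0.09

z = (340 − 354.38) / 152.88 = -0.09.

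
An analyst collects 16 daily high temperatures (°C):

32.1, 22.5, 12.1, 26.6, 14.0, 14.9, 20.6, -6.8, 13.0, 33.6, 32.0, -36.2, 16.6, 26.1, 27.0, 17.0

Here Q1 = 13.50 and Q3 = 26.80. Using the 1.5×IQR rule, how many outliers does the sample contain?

IQR = 13.30; fences at 13.50 − 19.95 = -6.45 and 26.80 + 19.95 = 46.75.
Outside the cutoffs: -36.2, -6.8.

2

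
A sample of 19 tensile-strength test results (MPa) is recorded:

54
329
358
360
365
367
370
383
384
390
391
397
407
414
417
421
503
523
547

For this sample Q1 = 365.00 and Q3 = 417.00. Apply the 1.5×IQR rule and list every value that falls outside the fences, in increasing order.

IQR = Q3 − Q1 = 417.00 − 365.00 = 52.00.
Lower fence = Q1 − 1.5·IQR = 365.00 − 78.00 = 287.00.
Upper fence = Q3 + 1.5·IQR = 417.00 + 78.00 = 495.00.
54 < 287.00 → outlier.
503 > 495.00 → outlier.
523 > 495.00 → outlier.
547 > 495.00 → outlier.
All remaining values lie within [287.00, 495.00].

54, 503, 523, 547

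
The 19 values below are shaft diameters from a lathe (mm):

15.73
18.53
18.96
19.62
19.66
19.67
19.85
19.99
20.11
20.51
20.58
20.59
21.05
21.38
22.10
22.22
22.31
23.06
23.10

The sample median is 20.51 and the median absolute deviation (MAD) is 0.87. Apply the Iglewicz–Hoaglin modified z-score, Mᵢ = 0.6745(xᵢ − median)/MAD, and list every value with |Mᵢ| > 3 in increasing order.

|Mᵢ| > 3 ⇔ |xᵢ − 20.51| > 3·0.87/0.6745 = 3.87.
So outliers lie outside [16.64, 24.38].
15.73: M = -3.71 → outlier.

15.73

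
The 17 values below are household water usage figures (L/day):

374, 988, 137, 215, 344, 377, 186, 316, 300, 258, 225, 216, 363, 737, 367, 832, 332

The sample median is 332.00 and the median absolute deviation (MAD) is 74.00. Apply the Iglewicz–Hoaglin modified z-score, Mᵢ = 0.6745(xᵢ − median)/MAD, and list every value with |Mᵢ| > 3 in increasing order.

737, 832, 988

|Mᵢ| > 3 ⇔ |xᵢ − 332.00| > 3·74.00/0.6745 = 329.13.
So outliers lie outside [2.87, 661.13].
737: M = 3.69 → outlier.
832: M = 4.56 → outlier.
988: M = 5.98 → outlier.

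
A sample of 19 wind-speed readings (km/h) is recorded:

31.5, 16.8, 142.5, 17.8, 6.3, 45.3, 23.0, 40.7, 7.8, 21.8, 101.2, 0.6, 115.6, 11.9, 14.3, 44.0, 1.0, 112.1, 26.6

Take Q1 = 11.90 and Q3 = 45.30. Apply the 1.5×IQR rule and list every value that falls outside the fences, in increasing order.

101.2, 112.1, 115.6, 142.5

IQR = Q3 − Q1 = 45.30 − 11.90 = 33.40.
Lower fence = Q1 − 1.5·IQR = 11.90 − 50.10 = -38.20.
Upper fence = Q3 + 1.5·IQR = 45.30 + 50.10 = 95.40.
101.2 > 95.40 → outlier.
112.1 > 95.40 → outlier.
115.6 > 95.40 → outlier.
142.5 > 95.40 → outlier.
All remaining values lie within [-38.20, 95.40].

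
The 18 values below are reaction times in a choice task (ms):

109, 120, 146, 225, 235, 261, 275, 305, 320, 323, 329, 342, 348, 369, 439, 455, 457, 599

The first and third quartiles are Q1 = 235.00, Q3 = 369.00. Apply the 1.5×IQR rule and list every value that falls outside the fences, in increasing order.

599

IQR = Q3 − Q1 = 369.00 − 235.00 = 134.00.
Lower fence = Q1 − 1.5·IQR = 235.00 − 201.00 = 34.00.
Upper fence = Q3 + 1.5·IQR = 369.00 + 201.00 = 570.00.
599 > 570.00 → outlier.
All remaining values lie within [34.00, 570.00].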